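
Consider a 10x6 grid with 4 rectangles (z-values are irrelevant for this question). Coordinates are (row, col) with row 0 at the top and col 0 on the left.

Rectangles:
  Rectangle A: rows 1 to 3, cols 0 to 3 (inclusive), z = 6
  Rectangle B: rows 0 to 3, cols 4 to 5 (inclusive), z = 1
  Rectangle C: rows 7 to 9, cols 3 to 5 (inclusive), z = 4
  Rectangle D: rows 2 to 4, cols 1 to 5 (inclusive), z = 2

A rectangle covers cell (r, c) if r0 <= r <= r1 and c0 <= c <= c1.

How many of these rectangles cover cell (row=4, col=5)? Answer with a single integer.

Check cell (4,5):
  A: rows 1-3 cols 0-3 -> outside (row miss)
  B: rows 0-3 cols 4-5 -> outside (row miss)
  C: rows 7-9 cols 3-5 -> outside (row miss)
  D: rows 2-4 cols 1-5 -> covers
Count covering = 1

Answer: 1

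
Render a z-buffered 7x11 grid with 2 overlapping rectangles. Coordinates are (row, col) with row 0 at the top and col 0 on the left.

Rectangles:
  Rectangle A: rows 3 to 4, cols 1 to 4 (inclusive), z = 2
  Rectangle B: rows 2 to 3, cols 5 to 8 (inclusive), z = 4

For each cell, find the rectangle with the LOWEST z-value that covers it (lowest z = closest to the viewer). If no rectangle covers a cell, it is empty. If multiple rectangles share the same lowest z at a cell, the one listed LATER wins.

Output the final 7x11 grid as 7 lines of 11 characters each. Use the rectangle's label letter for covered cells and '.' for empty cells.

...........
...........
.....BBBB..
.AAAABBBB..
.AAAA......
...........
...........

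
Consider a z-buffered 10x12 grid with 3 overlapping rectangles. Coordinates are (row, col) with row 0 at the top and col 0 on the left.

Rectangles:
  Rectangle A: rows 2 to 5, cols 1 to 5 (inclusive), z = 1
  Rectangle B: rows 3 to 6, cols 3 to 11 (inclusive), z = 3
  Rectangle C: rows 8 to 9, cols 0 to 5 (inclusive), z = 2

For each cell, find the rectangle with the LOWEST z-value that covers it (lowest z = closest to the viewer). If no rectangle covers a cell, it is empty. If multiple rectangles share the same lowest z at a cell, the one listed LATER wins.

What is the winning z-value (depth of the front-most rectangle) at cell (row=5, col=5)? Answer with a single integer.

Check cell (5,5):
  A: rows 2-5 cols 1-5 z=1 -> covers; best now A (z=1)
  B: rows 3-6 cols 3-11 z=3 -> covers; best now A (z=1)
  C: rows 8-9 cols 0-5 -> outside (row miss)
Winner: A at z=1

Answer: 1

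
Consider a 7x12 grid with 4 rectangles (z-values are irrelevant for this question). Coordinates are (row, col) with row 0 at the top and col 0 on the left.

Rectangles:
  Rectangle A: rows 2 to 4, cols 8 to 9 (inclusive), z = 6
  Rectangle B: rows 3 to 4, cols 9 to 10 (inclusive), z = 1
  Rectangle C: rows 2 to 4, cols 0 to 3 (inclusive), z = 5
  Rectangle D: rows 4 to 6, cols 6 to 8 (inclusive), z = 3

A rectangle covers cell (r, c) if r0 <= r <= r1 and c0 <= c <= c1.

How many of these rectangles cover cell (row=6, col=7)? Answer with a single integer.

Answer: 1

Derivation:
Check cell (6,7):
  A: rows 2-4 cols 8-9 -> outside (row miss)
  B: rows 3-4 cols 9-10 -> outside (row miss)
  C: rows 2-4 cols 0-3 -> outside (row miss)
  D: rows 4-6 cols 6-8 -> covers
Count covering = 1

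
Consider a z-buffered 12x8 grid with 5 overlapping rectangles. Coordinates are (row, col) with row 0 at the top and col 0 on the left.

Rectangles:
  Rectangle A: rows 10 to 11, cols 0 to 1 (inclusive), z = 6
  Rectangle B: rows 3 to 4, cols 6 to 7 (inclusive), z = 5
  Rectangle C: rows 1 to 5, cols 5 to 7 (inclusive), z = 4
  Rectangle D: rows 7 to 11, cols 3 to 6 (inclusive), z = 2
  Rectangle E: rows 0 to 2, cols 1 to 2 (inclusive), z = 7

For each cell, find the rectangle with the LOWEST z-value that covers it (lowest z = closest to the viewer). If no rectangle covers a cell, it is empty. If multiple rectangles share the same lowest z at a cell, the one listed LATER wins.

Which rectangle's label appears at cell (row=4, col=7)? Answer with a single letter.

Answer: C

Derivation:
Check cell (4,7):
  A: rows 10-11 cols 0-1 -> outside (row miss)
  B: rows 3-4 cols 6-7 z=5 -> covers; best now B (z=5)
  C: rows 1-5 cols 5-7 z=4 -> covers; best now C (z=4)
  D: rows 7-11 cols 3-6 -> outside (row miss)
  E: rows 0-2 cols 1-2 -> outside (row miss)
Winner: C at z=4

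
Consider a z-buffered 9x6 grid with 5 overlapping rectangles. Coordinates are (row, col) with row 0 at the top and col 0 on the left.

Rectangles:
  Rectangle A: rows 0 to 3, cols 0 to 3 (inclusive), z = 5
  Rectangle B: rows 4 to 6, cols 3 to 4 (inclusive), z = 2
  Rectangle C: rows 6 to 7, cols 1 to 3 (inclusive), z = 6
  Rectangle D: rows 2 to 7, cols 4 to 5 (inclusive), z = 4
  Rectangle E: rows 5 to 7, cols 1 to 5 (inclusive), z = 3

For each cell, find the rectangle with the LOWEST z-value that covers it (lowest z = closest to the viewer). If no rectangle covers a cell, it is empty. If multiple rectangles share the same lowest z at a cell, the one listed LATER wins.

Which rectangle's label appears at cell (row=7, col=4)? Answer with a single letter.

Check cell (7,4):
  A: rows 0-3 cols 0-3 -> outside (row miss)
  B: rows 4-6 cols 3-4 -> outside (row miss)
  C: rows 6-7 cols 1-3 -> outside (col miss)
  D: rows 2-7 cols 4-5 z=4 -> covers; best now D (z=4)
  E: rows 5-7 cols 1-5 z=3 -> covers; best now E (z=3)
Winner: E at z=3

Answer: E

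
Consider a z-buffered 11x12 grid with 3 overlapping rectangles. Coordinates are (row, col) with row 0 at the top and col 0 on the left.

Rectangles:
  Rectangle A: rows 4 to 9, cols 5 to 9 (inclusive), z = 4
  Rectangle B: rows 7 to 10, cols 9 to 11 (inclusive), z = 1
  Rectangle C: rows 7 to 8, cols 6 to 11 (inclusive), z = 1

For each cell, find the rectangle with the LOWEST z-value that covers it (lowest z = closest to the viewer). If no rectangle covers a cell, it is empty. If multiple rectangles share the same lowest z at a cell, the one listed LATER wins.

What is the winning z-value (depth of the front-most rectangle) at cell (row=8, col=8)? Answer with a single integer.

Check cell (8,8):
  A: rows 4-9 cols 5-9 z=4 -> covers; best now A (z=4)
  B: rows 7-10 cols 9-11 -> outside (col miss)
  C: rows 7-8 cols 6-11 z=1 -> covers; best now C (z=1)
Winner: C at z=1

Answer: 1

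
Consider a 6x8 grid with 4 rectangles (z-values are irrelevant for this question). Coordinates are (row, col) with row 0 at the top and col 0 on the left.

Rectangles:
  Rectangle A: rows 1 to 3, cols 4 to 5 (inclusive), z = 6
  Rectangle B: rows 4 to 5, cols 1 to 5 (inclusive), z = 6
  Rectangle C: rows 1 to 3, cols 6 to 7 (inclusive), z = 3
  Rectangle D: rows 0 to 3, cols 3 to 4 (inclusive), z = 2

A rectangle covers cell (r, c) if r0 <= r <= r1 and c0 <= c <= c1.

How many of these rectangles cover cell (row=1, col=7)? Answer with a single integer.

Check cell (1,7):
  A: rows 1-3 cols 4-5 -> outside (col miss)
  B: rows 4-5 cols 1-5 -> outside (row miss)
  C: rows 1-3 cols 6-7 -> covers
  D: rows 0-3 cols 3-4 -> outside (col miss)
Count covering = 1

Answer: 1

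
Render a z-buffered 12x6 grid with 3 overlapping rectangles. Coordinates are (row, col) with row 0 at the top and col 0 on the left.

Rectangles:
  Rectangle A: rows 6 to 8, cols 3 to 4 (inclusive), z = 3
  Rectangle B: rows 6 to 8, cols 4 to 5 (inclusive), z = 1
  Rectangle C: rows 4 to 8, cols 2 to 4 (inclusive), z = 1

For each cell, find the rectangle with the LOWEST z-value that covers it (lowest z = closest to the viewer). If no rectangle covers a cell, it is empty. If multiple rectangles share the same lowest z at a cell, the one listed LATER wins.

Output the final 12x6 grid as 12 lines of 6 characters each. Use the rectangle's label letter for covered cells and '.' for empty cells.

......
......
......
......
..CCC.
..CCC.
..CCCB
..CCCB
..CCCB
......
......
......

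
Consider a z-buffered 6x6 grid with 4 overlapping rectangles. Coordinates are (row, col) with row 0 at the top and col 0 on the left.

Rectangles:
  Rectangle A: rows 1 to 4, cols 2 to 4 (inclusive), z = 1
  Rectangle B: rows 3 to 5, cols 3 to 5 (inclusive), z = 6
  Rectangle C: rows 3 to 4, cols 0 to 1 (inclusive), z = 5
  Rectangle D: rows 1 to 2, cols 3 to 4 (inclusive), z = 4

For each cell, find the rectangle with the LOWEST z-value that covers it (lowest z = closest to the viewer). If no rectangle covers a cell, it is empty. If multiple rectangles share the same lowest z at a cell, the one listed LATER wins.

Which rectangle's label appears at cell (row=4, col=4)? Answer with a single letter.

Check cell (4,4):
  A: rows 1-4 cols 2-4 z=1 -> covers; best now A (z=1)
  B: rows 3-5 cols 3-5 z=6 -> covers; best now A (z=1)
  C: rows 3-4 cols 0-1 -> outside (col miss)
  D: rows 1-2 cols 3-4 -> outside (row miss)
Winner: A at z=1

Answer: A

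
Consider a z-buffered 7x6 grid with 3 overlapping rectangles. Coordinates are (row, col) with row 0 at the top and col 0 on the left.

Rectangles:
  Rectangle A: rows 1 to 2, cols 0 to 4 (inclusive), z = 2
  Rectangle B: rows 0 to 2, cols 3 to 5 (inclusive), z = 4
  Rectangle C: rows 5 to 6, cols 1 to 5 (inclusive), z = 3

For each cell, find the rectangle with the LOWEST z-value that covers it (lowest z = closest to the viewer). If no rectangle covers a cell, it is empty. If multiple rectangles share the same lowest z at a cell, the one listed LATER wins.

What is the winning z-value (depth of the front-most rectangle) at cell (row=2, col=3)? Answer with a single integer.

Check cell (2,3):
  A: rows 1-2 cols 0-4 z=2 -> covers; best now A (z=2)
  B: rows 0-2 cols 3-5 z=4 -> covers; best now A (z=2)
  C: rows 5-6 cols 1-5 -> outside (row miss)
Winner: A at z=2

Answer: 2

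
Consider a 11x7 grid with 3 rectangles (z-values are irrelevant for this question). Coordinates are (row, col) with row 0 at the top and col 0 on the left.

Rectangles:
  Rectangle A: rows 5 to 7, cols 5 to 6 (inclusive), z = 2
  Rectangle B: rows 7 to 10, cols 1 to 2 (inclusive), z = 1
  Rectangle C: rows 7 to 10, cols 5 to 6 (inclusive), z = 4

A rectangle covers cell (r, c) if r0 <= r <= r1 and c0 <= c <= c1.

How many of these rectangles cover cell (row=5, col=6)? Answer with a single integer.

Answer: 1

Derivation:
Check cell (5,6):
  A: rows 5-7 cols 5-6 -> covers
  B: rows 7-10 cols 1-2 -> outside (row miss)
  C: rows 7-10 cols 5-6 -> outside (row miss)
Count covering = 1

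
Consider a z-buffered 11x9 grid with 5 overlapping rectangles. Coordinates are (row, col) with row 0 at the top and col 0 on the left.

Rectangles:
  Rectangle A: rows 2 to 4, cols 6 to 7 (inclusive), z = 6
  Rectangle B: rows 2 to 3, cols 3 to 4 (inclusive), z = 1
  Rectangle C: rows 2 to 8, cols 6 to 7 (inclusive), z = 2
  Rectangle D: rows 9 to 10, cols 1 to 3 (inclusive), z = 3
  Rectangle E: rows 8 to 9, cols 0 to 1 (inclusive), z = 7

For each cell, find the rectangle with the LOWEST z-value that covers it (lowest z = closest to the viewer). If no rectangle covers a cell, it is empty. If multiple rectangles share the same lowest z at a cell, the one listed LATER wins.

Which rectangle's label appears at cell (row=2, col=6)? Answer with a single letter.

Answer: C

Derivation:
Check cell (2,6):
  A: rows 2-4 cols 6-7 z=6 -> covers; best now A (z=6)
  B: rows 2-3 cols 3-4 -> outside (col miss)
  C: rows 2-8 cols 6-7 z=2 -> covers; best now C (z=2)
  D: rows 9-10 cols 1-3 -> outside (row miss)
  E: rows 8-9 cols 0-1 -> outside (row miss)
Winner: C at z=2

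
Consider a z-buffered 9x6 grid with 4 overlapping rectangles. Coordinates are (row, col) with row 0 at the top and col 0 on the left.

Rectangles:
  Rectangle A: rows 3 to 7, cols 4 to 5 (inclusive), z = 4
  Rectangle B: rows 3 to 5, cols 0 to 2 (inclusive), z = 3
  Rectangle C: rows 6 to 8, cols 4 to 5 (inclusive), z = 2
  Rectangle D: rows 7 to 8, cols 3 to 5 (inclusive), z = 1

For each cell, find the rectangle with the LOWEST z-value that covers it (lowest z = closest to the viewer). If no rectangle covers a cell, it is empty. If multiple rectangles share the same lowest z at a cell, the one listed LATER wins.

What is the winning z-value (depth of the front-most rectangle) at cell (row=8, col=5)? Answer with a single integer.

Check cell (8,5):
  A: rows 3-7 cols 4-5 -> outside (row miss)
  B: rows 3-5 cols 0-2 -> outside (row miss)
  C: rows 6-8 cols 4-5 z=2 -> covers; best now C (z=2)
  D: rows 7-8 cols 3-5 z=1 -> covers; best now D (z=1)
Winner: D at z=1

Answer: 1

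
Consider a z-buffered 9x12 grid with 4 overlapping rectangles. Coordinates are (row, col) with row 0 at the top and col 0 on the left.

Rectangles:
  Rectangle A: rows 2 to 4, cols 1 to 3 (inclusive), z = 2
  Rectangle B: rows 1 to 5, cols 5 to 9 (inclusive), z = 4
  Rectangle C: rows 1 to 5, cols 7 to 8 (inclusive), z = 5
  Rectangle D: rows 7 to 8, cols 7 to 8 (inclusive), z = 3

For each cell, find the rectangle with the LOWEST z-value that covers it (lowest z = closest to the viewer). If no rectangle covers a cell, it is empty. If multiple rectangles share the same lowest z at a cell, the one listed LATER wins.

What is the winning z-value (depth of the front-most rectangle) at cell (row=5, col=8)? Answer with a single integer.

Check cell (5,8):
  A: rows 2-4 cols 1-3 -> outside (row miss)
  B: rows 1-5 cols 5-9 z=4 -> covers; best now B (z=4)
  C: rows 1-5 cols 7-8 z=5 -> covers; best now B (z=4)
  D: rows 7-8 cols 7-8 -> outside (row miss)
Winner: B at z=4

Answer: 4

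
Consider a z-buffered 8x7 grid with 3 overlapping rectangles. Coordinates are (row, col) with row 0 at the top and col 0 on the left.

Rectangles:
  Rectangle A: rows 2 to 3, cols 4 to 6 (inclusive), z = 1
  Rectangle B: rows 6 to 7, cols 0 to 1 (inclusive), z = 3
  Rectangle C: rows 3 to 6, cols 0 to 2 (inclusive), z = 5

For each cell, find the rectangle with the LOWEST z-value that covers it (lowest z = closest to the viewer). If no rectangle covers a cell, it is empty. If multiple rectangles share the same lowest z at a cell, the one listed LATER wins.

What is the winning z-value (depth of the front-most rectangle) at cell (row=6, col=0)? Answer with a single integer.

Check cell (6,0):
  A: rows 2-3 cols 4-6 -> outside (row miss)
  B: rows 6-7 cols 0-1 z=3 -> covers; best now B (z=3)
  C: rows 3-6 cols 0-2 z=5 -> covers; best now B (z=3)
Winner: B at z=3

Answer: 3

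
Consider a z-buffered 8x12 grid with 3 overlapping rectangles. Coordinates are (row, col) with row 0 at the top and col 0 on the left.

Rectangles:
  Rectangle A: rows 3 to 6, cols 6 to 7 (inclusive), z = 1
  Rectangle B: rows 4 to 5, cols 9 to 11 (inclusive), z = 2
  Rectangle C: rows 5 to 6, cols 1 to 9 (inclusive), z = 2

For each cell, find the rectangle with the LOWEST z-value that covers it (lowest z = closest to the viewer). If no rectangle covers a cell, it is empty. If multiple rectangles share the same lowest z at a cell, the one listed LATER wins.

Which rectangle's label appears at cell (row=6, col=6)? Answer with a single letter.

Answer: A

Derivation:
Check cell (6,6):
  A: rows 3-6 cols 6-7 z=1 -> covers; best now A (z=1)
  B: rows 4-5 cols 9-11 -> outside (row miss)
  C: rows 5-6 cols 1-9 z=2 -> covers; best now A (z=1)
Winner: A at z=1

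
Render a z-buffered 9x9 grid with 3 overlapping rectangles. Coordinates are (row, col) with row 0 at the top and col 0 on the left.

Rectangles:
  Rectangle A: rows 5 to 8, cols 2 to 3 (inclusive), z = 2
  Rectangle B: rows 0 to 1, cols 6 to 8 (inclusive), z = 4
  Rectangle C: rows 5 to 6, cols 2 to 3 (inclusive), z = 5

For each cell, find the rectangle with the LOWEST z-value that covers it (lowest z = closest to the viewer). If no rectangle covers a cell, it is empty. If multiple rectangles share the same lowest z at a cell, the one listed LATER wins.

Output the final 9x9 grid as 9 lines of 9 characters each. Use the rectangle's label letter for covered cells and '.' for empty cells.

......BBB
......BBB
.........
.........
.........
..AA.....
..AA.....
..AA.....
..AA.....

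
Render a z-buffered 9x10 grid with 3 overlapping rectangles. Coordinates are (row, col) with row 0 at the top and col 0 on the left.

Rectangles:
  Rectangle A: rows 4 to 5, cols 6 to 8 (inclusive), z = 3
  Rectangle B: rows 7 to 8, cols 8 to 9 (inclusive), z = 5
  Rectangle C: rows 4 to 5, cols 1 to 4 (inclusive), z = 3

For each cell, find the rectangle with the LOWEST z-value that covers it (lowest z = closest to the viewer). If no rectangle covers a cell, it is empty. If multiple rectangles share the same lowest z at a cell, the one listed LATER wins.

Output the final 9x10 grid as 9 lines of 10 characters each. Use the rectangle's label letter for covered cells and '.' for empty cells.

..........
..........
..........
..........
.CCCC.AAA.
.CCCC.AAA.
..........
........BB
........BB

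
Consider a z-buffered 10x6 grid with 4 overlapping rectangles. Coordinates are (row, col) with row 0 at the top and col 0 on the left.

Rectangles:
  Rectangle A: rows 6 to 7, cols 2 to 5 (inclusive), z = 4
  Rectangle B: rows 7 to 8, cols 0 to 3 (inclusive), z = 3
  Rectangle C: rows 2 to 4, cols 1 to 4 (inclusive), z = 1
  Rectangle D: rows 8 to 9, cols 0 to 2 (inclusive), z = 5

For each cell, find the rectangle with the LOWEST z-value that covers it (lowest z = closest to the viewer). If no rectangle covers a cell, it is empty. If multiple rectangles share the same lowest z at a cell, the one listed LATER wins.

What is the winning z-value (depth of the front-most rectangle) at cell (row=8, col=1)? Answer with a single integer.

Answer: 3

Derivation:
Check cell (8,1):
  A: rows 6-7 cols 2-5 -> outside (row miss)
  B: rows 7-8 cols 0-3 z=3 -> covers; best now B (z=3)
  C: rows 2-4 cols 1-4 -> outside (row miss)
  D: rows 8-9 cols 0-2 z=5 -> covers; best now B (z=3)
Winner: B at z=3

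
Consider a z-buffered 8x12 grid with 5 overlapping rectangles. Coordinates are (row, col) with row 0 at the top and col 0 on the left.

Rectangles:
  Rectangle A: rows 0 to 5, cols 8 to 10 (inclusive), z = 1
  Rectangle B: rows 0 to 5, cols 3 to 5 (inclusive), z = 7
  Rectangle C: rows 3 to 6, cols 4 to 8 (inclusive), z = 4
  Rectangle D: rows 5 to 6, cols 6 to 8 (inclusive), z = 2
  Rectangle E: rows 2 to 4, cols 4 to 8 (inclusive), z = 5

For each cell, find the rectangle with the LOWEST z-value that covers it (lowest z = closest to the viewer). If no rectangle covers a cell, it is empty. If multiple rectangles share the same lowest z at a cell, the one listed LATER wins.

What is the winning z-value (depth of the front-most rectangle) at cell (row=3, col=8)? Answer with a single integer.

Answer: 1

Derivation:
Check cell (3,8):
  A: rows 0-5 cols 8-10 z=1 -> covers; best now A (z=1)
  B: rows 0-5 cols 3-5 -> outside (col miss)
  C: rows 3-6 cols 4-8 z=4 -> covers; best now A (z=1)
  D: rows 5-6 cols 6-8 -> outside (row miss)
  E: rows 2-4 cols 4-8 z=5 -> covers; best now A (z=1)
Winner: A at z=1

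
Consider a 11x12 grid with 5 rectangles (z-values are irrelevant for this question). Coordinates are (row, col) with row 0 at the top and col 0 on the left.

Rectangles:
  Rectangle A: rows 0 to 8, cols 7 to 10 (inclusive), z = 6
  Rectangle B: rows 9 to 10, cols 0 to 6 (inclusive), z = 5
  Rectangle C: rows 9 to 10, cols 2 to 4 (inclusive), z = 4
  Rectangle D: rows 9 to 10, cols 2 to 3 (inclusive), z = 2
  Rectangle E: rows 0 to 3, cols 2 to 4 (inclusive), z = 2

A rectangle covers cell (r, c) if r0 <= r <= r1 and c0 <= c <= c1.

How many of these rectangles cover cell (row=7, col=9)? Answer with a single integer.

Answer: 1

Derivation:
Check cell (7,9):
  A: rows 0-8 cols 7-10 -> covers
  B: rows 9-10 cols 0-6 -> outside (row miss)
  C: rows 9-10 cols 2-4 -> outside (row miss)
  D: rows 9-10 cols 2-3 -> outside (row miss)
  E: rows 0-3 cols 2-4 -> outside (row miss)
Count covering = 1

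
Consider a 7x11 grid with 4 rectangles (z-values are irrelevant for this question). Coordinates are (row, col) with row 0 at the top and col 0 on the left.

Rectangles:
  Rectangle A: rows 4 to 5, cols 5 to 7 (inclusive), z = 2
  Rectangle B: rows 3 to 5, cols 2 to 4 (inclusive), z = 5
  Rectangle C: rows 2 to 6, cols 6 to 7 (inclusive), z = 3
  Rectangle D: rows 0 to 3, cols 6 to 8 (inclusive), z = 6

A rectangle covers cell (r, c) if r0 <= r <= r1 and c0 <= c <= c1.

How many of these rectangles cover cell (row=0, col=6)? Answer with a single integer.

Answer: 1

Derivation:
Check cell (0,6):
  A: rows 4-5 cols 5-7 -> outside (row miss)
  B: rows 3-5 cols 2-4 -> outside (row miss)
  C: rows 2-6 cols 6-7 -> outside (row miss)
  D: rows 0-3 cols 6-8 -> covers
Count covering = 1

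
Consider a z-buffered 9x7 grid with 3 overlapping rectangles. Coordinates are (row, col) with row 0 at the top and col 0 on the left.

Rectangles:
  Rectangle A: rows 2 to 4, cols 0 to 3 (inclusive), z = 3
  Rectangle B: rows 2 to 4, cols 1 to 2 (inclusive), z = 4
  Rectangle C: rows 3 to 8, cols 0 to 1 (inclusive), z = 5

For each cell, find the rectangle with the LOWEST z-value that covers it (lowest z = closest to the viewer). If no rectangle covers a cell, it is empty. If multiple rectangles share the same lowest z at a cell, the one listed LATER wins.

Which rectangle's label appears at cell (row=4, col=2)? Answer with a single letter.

Check cell (4,2):
  A: rows 2-4 cols 0-3 z=3 -> covers; best now A (z=3)
  B: rows 2-4 cols 1-2 z=4 -> covers; best now A (z=3)
  C: rows 3-8 cols 0-1 -> outside (col miss)
Winner: A at z=3

Answer: A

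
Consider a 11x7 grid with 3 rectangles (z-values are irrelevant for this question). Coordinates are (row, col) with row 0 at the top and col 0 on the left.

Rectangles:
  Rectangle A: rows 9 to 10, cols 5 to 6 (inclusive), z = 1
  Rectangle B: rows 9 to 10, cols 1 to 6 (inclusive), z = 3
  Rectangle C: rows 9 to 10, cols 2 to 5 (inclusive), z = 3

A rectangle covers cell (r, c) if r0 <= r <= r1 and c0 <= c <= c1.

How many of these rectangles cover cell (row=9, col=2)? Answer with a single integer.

Answer: 2

Derivation:
Check cell (9,2):
  A: rows 9-10 cols 5-6 -> outside (col miss)
  B: rows 9-10 cols 1-6 -> covers
  C: rows 9-10 cols 2-5 -> covers
Count covering = 2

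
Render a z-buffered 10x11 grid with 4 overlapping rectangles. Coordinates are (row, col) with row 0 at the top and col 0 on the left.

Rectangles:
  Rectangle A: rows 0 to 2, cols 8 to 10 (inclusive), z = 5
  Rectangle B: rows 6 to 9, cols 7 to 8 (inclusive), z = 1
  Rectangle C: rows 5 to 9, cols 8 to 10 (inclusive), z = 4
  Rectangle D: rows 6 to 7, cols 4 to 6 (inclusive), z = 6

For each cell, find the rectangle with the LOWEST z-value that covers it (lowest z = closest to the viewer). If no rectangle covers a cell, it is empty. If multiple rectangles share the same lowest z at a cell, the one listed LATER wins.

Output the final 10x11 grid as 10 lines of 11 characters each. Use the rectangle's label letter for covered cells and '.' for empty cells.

........AAA
........AAA
........AAA
...........
...........
........CCC
....DDDBBCC
....DDDBBCC
.......BBCC
.......BBCC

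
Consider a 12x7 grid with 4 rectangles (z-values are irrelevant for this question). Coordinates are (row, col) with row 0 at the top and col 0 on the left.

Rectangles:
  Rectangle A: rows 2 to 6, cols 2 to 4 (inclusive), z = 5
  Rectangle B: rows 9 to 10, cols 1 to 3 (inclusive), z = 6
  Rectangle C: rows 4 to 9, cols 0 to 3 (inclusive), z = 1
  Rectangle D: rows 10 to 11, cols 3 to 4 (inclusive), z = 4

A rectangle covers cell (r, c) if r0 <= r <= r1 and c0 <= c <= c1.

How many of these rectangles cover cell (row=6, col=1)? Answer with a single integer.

Answer: 1

Derivation:
Check cell (6,1):
  A: rows 2-6 cols 2-4 -> outside (col miss)
  B: rows 9-10 cols 1-3 -> outside (row miss)
  C: rows 4-9 cols 0-3 -> covers
  D: rows 10-11 cols 3-4 -> outside (row miss)
Count covering = 1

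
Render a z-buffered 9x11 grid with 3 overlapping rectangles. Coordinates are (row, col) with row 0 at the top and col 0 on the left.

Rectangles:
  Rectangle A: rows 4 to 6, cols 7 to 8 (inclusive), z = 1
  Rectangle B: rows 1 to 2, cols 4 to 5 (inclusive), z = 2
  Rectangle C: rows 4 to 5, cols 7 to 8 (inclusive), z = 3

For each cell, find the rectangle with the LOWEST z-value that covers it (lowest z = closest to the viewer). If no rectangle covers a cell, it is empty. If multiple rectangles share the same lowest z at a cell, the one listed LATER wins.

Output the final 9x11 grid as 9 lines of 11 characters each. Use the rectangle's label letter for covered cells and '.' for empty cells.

...........
....BB.....
....BB.....
...........
.......AA..
.......AA..
.......AA..
...........
...........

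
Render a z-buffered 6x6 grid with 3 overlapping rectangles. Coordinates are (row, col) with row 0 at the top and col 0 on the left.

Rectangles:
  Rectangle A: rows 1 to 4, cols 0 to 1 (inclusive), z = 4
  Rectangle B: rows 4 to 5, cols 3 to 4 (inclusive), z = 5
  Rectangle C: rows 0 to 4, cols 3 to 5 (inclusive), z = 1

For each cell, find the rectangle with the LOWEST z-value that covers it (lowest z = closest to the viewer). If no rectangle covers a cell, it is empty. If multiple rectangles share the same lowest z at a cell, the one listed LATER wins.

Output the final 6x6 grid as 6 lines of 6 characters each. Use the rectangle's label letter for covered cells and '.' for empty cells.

...CCC
AA.CCC
AA.CCC
AA.CCC
AA.CCC
...BB.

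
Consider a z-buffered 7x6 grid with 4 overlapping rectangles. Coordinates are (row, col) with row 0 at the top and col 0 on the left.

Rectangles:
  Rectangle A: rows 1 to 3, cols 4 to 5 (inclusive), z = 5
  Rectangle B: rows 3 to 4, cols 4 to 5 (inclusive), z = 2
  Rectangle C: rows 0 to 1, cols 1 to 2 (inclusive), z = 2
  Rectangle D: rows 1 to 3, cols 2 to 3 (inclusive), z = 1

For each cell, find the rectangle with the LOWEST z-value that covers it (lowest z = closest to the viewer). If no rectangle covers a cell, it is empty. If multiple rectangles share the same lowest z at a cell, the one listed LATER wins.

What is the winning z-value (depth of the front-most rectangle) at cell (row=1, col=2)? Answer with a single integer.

Answer: 1

Derivation:
Check cell (1,2):
  A: rows 1-3 cols 4-5 -> outside (col miss)
  B: rows 3-4 cols 4-5 -> outside (row miss)
  C: rows 0-1 cols 1-2 z=2 -> covers; best now C (z=2)
  D: rows 1-3 cols 2-3 z=1 -> covers; best now D (z=1)
Winner: D at z=1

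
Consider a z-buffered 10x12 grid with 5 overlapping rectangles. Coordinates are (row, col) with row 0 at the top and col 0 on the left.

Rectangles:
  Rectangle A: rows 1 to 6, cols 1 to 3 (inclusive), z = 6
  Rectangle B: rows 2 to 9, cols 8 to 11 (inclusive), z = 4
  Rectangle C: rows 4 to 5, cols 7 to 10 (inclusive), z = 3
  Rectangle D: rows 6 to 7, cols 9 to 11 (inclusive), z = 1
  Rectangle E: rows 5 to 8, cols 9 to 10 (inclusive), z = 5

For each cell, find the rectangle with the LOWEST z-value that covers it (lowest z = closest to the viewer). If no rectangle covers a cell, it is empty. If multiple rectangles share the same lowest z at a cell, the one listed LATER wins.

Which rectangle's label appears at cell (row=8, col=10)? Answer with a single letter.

Check cell (8,10):
  A: rows 1-6 cols 1-3 -> outside (row miss)
  B: rows 2-9 cols 8-11 z=4 -> covers; best now B (z=4)
  C: rows 4-5 cols 7-10 -> outside (row miss)
  D: rows 6-7 cols 9-11 -> outside (row miss)
  E: rows 5-8 cols 9-10 z=5 -> covers; best now B (z=4)
Winner: B at z=4

Answer: B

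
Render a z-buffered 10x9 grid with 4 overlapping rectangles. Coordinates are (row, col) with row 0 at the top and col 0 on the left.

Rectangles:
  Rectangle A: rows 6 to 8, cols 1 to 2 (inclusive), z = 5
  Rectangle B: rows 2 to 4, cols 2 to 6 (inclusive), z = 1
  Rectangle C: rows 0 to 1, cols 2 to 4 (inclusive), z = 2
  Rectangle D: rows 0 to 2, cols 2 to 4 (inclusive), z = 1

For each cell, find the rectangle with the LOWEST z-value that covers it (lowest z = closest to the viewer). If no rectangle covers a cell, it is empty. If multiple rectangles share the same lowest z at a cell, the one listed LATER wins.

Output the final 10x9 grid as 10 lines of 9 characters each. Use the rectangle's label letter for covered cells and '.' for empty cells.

..DDD....
..DDD....
..DDDBB..
..BBBBB..
..BBBBB..
.........
.AA......
.AA......
.AA......
.........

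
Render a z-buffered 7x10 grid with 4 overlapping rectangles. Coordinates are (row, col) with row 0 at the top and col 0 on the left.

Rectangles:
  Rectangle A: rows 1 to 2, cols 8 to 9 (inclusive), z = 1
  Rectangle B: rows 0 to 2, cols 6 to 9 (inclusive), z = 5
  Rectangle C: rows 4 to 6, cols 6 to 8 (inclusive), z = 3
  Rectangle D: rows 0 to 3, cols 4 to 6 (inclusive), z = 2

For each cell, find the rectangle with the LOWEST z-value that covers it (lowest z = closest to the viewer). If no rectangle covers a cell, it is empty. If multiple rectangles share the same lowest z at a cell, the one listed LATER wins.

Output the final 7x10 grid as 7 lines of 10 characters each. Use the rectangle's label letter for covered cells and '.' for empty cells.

....DDDBBB
....DDDBAA
....DDDBAA
....DDD...
......CCC.
......CCC.
......CCC.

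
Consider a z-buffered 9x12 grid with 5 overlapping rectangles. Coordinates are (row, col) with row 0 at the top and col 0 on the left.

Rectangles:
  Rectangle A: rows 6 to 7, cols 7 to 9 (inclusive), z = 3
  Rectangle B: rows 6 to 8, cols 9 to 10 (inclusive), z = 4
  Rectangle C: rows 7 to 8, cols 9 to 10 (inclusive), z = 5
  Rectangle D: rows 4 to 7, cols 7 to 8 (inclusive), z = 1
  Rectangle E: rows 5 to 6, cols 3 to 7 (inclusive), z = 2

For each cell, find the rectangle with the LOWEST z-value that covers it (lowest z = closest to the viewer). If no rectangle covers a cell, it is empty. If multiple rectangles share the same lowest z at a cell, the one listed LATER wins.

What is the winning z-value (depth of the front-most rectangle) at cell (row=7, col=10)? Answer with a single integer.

Answer: 4

Derivation:
Check cell (7,10):
  A: rows 6-7 cols 7-9 -> outside (col miss)
  B: rows 6-8 cols 9-10 z=4 -> covers; best now B (z=4)
  C: rows 7-8 cols 9-10 z=5 -> covers; best now B (z=4)
  D: rows 4-7 cols 7-8 -> outside (col miss)
  E: rows 5-6 cols 3-7 -> outside (row miss)
Winner: B at z=4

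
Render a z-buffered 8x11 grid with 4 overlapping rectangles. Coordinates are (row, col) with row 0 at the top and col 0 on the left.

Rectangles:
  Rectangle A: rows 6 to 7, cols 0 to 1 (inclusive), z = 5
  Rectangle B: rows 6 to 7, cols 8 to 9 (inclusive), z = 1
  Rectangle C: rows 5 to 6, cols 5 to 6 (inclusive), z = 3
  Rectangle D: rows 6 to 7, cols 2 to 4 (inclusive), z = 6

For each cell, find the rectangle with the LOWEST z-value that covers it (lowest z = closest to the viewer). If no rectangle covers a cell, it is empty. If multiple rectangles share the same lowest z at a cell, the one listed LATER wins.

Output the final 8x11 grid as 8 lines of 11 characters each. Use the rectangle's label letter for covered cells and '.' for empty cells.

...........
...........
...........
...........
...........
.....CC....
AADDDCC.BB.
AADDD...BB.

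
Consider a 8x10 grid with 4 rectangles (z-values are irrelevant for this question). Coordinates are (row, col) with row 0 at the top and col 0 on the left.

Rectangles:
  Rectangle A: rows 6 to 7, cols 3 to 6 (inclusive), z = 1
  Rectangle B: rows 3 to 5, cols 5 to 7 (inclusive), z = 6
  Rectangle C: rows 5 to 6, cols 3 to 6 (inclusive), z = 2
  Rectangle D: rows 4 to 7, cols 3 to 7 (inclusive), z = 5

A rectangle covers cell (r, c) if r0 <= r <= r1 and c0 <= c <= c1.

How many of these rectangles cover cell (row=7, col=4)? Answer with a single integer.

Answer: 2

Derivation:
Check cell (7,4):
  A: rows 6-7 cols 3-6 -> covers
  B: rows 3-5 cols 5-7 -> outside (row miss)
  C: rows 5-6 cols 3-6 -> outside (row miss)
  D: rows 4-7 cols 3-7 -> covers
Count covering = 2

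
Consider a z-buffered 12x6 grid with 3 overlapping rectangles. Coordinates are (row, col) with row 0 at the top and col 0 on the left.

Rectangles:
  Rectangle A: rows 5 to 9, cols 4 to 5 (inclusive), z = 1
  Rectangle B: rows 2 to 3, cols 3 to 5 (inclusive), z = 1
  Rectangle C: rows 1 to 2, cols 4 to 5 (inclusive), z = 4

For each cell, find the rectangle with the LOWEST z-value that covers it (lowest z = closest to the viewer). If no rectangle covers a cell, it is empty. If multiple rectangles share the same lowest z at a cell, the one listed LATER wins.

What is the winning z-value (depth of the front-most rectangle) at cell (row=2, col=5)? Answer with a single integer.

Answer: 1

Derivation:
Check cell (2,5):
  A: rows 5-9 cols 4-5 -> outside (row miss)
  B: rows 2-3 cols 3-5 z=1 -> covers; best now B (z=1)
  C: rows 1-2 cols 4-5 z=4 -> covers; best now B (z=1)
Winner: B at z=1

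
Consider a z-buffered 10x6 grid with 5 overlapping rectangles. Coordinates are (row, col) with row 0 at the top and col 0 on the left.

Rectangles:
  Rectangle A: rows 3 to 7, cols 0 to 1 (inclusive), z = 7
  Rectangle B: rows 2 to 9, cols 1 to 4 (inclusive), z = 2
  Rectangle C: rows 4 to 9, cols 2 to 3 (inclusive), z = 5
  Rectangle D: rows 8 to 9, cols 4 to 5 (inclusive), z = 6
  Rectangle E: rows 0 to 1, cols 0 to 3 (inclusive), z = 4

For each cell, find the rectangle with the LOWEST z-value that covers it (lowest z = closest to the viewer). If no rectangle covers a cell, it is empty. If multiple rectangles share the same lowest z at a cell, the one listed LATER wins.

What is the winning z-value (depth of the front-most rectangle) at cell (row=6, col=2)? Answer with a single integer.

Check cell (6,2):
  A: rows 3-7 cols 0-1 -> outside (col miss)
  B: rows 2-9 cols 1-4 z=2 -> covers; best now B (z=2)
  C: rows 4-9 cols 2-3 z=5 -> covers; best now B (z=2)
  D: rows 8-9 cols 4-5 -> outside (row miss)
  E: rows 0-1 cols 0-3 -> outside (row miss)
Winner: B at z=2

Answer: 2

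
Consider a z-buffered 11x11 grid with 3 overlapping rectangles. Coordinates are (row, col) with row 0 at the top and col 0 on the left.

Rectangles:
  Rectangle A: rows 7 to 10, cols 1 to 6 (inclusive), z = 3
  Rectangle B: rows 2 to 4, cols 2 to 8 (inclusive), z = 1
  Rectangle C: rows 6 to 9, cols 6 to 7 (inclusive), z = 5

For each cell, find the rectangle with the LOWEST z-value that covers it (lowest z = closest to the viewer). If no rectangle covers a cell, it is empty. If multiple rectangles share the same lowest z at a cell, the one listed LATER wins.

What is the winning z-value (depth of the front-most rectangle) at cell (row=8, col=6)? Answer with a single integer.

Answer: 3

Derivation:
Check cell (8,6):
  A: rows 7-10 cols 1-6 z=3 -> covers; best now A (z=3)
  B: rows 2-4 cols 2-8 -> outside (row miss)
  C: rows 6-9 cols 6-7 z=5 -> covers; best now A (z=3)
Winner: A at z=3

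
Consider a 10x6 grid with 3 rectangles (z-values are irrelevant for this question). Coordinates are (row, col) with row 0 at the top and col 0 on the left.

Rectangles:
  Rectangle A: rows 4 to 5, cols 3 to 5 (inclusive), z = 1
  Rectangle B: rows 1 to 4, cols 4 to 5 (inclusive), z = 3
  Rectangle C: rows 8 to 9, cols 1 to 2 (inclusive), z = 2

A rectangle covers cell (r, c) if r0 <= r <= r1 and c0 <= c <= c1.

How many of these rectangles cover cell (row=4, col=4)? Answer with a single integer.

Answer: 2

Derivation:
Check cell (4,4):
  A: rows 4-5 cols 3-5 -> covers
  B: rows 1-4 cols 4-5 -> covers
  C: rows 8-9 cols 1-2 -> outside (row miss)
Count covering = 2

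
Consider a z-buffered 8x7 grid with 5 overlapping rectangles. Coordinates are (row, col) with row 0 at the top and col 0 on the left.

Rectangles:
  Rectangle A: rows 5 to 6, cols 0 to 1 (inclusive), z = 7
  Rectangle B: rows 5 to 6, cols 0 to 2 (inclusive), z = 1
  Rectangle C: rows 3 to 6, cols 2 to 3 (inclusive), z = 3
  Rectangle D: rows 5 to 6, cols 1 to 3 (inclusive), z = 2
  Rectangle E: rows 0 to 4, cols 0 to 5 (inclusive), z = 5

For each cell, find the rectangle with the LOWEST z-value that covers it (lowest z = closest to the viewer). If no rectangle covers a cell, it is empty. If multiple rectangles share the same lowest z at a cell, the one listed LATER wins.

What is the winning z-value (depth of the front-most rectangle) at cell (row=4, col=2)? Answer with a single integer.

Answer: 3

Derivation:
Check cell (4,2):
  A: rows 5-6 cols 0-1 -> outside (row miss)
  B: rows 5-6 cols 0-2 -> outside (row miss)
  C: rows 3-6 cols 2-3 z=3 -> covers; best now C (z=3)
  D: rows 5-6 cols 1-3 -> outside (row miss)
  E: rows 0-4 cols 0-5 z=5 -> covers; best now C (z=3)
Winner: C at z=3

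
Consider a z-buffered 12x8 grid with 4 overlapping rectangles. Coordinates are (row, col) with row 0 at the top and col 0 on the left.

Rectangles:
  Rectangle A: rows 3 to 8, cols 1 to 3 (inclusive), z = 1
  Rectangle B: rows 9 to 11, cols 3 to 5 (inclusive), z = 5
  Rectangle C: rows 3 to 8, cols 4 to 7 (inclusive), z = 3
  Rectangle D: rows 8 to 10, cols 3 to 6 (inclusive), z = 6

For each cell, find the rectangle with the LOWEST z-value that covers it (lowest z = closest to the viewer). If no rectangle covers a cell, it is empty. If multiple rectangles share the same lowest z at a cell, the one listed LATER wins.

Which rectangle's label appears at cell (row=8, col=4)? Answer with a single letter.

Answer: C

Derivation:
Check cell (8,4):
  A: rows 3-8 cols 1-3 -> outside (col miss)
  B: rows 9-11 cols 3-5 -> outside (row miss)
  C: rows 3-8 cols 4-7 z=3 -> covers; best now C (z=3)
  D: rows 8-10 cols 3-6 z=6 -> covers; best now C (z=3)
Winner: C at z=3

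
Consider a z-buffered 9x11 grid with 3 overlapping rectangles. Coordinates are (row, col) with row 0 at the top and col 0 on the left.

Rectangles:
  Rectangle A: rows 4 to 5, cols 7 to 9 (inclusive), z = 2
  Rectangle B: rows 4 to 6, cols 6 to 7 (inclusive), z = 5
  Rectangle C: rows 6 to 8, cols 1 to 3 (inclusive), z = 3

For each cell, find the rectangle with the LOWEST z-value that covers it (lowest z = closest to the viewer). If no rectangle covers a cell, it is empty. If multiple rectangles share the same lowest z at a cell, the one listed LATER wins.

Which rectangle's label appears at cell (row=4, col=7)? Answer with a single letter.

Answer: A

Derivation:
Check cell (4,7):
  A: rows 4-5 cols 7-9 z=2 -> covers; best now A (z=2)
  B: rows 4-6 cols 6-7 z=5 -> covers; best now A (z=2)
  C: rows 6-8 cols 1-3 -> outside (row miss)
Winner: A at z=2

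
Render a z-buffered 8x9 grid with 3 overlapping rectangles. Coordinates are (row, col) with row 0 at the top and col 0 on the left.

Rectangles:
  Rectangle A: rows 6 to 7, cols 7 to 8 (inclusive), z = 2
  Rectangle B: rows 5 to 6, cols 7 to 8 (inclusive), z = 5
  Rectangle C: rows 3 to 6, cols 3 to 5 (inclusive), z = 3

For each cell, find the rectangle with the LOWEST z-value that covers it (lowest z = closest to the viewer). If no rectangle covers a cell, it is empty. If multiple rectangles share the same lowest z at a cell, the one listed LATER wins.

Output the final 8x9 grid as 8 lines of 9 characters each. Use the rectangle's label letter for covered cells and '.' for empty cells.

.........
.........
.........
...CCC...
...CCC...
...CCC.BB
...CCC.AA
.......AA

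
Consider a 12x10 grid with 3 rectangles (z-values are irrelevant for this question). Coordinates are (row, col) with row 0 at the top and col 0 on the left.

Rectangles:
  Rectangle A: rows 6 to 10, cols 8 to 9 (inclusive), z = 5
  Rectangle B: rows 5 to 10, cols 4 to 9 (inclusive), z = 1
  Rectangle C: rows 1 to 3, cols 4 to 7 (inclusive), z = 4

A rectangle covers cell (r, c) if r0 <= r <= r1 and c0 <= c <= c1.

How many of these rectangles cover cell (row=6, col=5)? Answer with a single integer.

Answer: 1

Derivation:
Check cell (6,5):
  A: rows 6-10 cols 8-9 -> outside (col miss)
  B: rows 5-10 cols 4-9 -> covers
  C: rows 1-3 cols 4-7 -> outside (row miss)
Count covering = 1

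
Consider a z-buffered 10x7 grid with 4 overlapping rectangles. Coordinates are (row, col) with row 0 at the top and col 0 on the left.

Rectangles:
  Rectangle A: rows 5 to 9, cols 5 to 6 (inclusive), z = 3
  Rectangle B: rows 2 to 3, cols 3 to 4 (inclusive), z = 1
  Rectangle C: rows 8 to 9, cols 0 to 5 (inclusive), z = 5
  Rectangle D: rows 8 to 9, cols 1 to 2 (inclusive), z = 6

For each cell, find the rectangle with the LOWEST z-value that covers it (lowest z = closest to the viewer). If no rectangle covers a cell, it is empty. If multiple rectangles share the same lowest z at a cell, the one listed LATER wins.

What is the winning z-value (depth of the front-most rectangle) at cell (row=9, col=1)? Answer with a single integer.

Answer: 5

Derivation:
Check cell (9,1):
  A: rows 5-9 cols 5-6 -> outside (col miss)
  B: rows 2-3 cols 3-4 -> outside (row miss)
  C: rows 8-9 cols 0-5 z=5 -> covers; best now C (z=5)
  D: rows 8-9 cols 1-2 z=6 -> covers; best now C (z=5)
Winner: C at z=5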